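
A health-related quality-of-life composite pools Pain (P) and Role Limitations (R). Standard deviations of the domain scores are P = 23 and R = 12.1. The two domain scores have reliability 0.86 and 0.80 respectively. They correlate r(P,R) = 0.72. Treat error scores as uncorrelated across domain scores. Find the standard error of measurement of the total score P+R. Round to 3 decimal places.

10.166

Var(total) = 675.41 + 400.752 = 1076.16.
True-score variance = 572.068 + 400.752 = 972.82, so reliability = 0.9040.
Error variance = 1076.16 − 972.82 = 103.342; SEM = √103.342 = 10.166.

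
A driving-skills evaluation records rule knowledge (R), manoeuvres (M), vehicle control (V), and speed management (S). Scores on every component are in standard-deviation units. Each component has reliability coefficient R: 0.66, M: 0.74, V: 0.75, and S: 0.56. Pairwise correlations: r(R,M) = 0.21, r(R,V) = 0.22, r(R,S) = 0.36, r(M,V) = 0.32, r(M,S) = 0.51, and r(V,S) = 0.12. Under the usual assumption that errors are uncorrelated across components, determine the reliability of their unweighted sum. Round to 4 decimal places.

0.8275

Var(R+M+V+S) = 4 + 2·[0.21 + 0.22 + 0.36 + 0.32 + 0.51 + 0.12] = 4 + 3.48 = 7.48.
With uncorrelated errors the cross-covariances are all true-score covariance, so they carry over unchanged; only the diagonal terms shrink to ρᵢσᵢ².
True-score variance = [0.66 + 0.74 + 0.75 + 0.56] + 3.48 = 2.71 + 3.48 = 6.19.
Reliability = 6.19 / 7.48 = 0.8275.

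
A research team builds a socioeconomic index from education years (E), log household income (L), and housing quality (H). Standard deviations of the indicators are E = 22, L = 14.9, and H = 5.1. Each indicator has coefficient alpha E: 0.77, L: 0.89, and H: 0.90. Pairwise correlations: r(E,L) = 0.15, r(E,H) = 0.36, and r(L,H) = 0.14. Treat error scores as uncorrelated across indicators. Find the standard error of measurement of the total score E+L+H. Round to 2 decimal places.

11.76

Var(total) = 732.02 + 200.401 = 932.421.
True-score variance = 593.678 + 200.401 = 794.079, so reliability = 0.8516.
Error variance = 932.421 − 794.079 = 138.342; SEM = √138.342 = 11.76.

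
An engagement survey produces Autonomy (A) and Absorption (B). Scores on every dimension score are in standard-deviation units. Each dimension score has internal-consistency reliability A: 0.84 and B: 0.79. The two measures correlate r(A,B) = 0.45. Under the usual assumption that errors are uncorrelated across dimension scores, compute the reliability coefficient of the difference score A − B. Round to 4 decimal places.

Var(A−B) = 1 + 1 − 2·0.45 = 2 − 0.9 = 1.1.
With uncorrelated errors the cross-covariances are all true-score covariance, so they carry over unchanged; only the diagonal terms shrink to ρᵢσᵢ².
True-score variance = [0.84 + 0.79] − 0.9 = 1.63 − 0.9 = 0.73.
Reliability = 0.73 / 1.1 = 0.6636.

0.6636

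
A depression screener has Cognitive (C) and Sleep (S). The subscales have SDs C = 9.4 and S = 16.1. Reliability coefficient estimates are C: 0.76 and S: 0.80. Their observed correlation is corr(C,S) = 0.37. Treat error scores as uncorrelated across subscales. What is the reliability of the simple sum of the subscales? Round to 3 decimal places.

0.841

Var(C+S) = 9.4² + 16.1² + 2·[9.4·16.1·0.37] = 347.57 + 111.992 = 459.562.
Under uncorrelated errors the observed covariances equal the true-score covariances, so only the own-variance terms attenuate.
True-score variance = [9.4²·0.76 + 16.1²·0.80] + 111.992 = 274.522 + 111.992 = 386.513.
Reliability = 386.513 / 459.562 = 0.841.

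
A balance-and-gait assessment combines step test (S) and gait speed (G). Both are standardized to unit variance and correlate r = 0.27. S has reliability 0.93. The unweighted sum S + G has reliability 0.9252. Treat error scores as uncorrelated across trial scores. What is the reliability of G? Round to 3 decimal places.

Var(S+G) = 2 + 2·0.27 = 2.540.
True-score variance = ρ_S + ρ_G + 2·0.27, so 0.9252 = (0.93 + ρ_G + 0.54) / 2.540.
ρ_G = 0.9252·2.540 − 0.93 − 0.54 = 0.880.

0.880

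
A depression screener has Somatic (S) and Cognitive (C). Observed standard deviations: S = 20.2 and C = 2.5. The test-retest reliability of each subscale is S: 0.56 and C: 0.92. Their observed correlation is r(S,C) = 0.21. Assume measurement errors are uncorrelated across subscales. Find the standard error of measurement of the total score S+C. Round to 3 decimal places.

13.418

Var(total) = 414.29 + 21.21 = 435.5.
True-score variance = 234.252 + 21.21 = 255.462, so reliability = 0.5866.
Error variance = 435.5 − 255.462 = 180.038; SEM = √180.038 = 13.418.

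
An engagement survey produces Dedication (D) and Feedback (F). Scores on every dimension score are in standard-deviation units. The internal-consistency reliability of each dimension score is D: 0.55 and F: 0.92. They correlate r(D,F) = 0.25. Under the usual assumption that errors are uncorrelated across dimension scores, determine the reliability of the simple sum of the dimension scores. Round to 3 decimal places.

Var(D+F) = 2 + 2·[0.25] = 2 + 0.5 = 2.5.
Because errors are independent across components, Cov(Tᵢ,Tⱼ) = Cov(Xᵢ,Xⱼ); the off-diagonal part of the true-score variance is the same as above.
True-score variance = [0.55 + 0.92] + 0.5 = 1.47 + 0.5 = 1.97.
Reliability = 1.97 / 2.5 = 0.788.

0.788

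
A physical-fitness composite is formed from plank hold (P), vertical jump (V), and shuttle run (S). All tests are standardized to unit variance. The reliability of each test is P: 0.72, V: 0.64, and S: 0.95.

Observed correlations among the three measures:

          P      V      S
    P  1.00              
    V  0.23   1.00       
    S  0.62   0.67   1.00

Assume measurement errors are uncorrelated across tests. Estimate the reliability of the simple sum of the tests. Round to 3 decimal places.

Var(P+V+S) = 3 + 2·[0.23 + 0.62 + 0.67] = 3 + 3.04 = 6.04.
With uncorrelated errors the cross-covariances are all true-score covariance, so they carry over unchanged; only the diagonal terms shrink to ρᵢσᵢ².
True-score variance = [0.72 + 0.64 + 0.95] + 3.04 = 2.31 + 3.04 = 5.35.
Reliability = 5.35 / 6.04 = 0.886.

0.886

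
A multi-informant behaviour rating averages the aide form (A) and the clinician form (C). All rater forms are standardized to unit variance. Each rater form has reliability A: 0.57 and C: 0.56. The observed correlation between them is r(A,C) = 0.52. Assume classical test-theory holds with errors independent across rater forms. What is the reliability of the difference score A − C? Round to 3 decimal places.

0.094

Var(A−C) = 1 + 1 − 2·0.52 = 2 − 1.04 = 0.96.
Because errors are independent across components, Cov(Tᵢ,Tⱼ) = Cov(Xᵢ,Xⱼ); the off-diagonal part of the true-score variance is the same as above.
True-score variance = [0.57 + 0.56] − 1.04 = 1.13 − 1.04 = 0.09.
Reliability = 0.09 / 0.96 = 0.094.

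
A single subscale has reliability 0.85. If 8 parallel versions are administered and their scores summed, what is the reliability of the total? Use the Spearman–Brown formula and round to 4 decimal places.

ρ_k = kρ / (1 + (k−1)ρ) = 8·0.85 / (1 + 7·0.85) = 6.800 / 6.950 = 0.9784.

0.9784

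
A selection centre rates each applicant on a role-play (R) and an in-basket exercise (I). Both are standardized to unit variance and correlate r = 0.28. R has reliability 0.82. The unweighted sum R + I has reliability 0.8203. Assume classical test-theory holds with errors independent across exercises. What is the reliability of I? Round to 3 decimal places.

Var(R+I) = 2 + 2·0.28 = 2.560.
True-score variance = ρ_R + ρ_I + 2·0.28, so 0.8203 = (0.82 + ρ_I + 0.56) / 2.560.
ρ_I = 0.8203·2.560 − 0.82 − 0.56 = 0.720.

0.720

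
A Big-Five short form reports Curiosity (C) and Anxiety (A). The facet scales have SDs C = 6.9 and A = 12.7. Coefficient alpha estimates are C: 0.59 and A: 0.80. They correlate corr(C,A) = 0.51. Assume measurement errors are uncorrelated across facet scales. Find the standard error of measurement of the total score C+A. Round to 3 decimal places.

7.196

Var(total) = 208.9 + 89.3826 = 298.283.
True-score variance = 157.122 + 89.3826 = 246.505, so reliability = 0.8264.
Error variance = 298.283 − 246.505 = 51.7781; SEM = √51.7781 = 7.196.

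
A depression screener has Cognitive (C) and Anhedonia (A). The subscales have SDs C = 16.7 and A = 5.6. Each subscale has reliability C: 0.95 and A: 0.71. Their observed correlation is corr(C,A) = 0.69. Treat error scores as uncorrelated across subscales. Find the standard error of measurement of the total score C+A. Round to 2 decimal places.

Var(total) = 310.25 + 129.058 = 439.308.
True-score variance = 287.211 + 129.058 = 416.269, so reliability = 0.9476.
Error variance = 439.308 − 416.269 = 23.0389; SEM = √23.0389 = 4.80.

4.80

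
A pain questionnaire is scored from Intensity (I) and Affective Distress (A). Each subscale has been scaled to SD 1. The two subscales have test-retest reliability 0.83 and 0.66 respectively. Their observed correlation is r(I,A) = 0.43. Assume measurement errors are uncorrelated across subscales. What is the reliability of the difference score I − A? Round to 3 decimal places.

0.553

Var(I−A) = 1 + 1 − 2·0.43 = 2 − 0.86 = 1.14.
Under uncorrelated errors the observed covariances equal the true-score covariances, so only the own-variance terms attenuate.
True-score variance = [0.83 + 0.66] − 0.86 = 1.49 − 0.86 = 0.63.
Reliability = 0.63 / 1.14 = 0.553.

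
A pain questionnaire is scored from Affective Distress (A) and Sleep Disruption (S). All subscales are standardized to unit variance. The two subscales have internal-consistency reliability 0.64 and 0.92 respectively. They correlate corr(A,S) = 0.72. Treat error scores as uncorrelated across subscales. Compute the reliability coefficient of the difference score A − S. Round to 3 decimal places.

0.214

Var(A−S) = 1 + 1 − 2·0.72 = 2 − 1.44 = 0.56.
Because errors are independent across components, Cov(Tᵢ,Tⱼ) = Cov(Xᵢ,Xⱼ); the off-diagonal part of the true-score variance is the same as above.
True-score variance = [0.64 + 0.92] − 1.44 = 1.56 − 1.44 = 0.12.
Reliability = 0.12 / 0.56 = 0.214.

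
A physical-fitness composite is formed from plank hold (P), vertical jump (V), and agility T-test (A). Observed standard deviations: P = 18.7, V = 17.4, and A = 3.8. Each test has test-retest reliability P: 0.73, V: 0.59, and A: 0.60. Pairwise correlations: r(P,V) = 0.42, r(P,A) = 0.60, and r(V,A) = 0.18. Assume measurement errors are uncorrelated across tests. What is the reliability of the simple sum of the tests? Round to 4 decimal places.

0.7862

Var(P+V+A) = 18.7² + 17.4² + 3.8² + 2·[18.7·17.4·0.42 + 18.7·3.8·0.60 + 17.4·3.8·0.18] = 666.89 + 382.394 = 1049.28.
With uncorrelated errors the cross-covariances are all true-score covariance, so they carry over unchanged; only the diagonal terms shrink to ρᵢσᵢ².
True-score variance = [18.7²·0.73 + 17.4²·0.59 + 3.8²·0.60] + 382.394 = 442.566 + 382.394 = 824.96.
Reliability = 824.96 / 1049.28 = 0.7862.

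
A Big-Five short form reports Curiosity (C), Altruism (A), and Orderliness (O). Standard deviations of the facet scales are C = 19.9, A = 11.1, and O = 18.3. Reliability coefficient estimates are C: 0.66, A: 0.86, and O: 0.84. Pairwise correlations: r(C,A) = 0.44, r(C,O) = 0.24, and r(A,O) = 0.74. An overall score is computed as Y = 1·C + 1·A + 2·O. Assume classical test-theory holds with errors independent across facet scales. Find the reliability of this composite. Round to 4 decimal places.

0.8781

Var(Y) = 19.9² + 11.1² + 2²·18.3² + 2·[19.9·11.1·0.44 + 2·19.9·18.3·0.24 + 2·11.1·18.3·0.74] = 1858.78 + 1145.25 = 3004.03.
With uncorrelated errors the cross-covariances are all true-score covariance, so they carry over unchanged; only the diagonal terms shrink to ρᵢσᵢ².
True-score variance = [19.9²·0.66 + 11.1²·0.86 + 2²·18.3²·0.84] + 1145.25 = 1492.56 + 1145.25 = 2637.81.
Reliability = 2637.81 / 3004.03 = 0.8781.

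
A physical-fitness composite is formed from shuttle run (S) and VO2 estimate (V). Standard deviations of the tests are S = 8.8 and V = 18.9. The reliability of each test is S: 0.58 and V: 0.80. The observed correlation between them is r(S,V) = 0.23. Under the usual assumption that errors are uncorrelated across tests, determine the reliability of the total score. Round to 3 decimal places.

Var(S+V) = 8.8² + 18.9² + 2·[8.8·18.9·0.23] = 434.65 + 76.5072 = 511.157.
Because errors are independent across components, Cov(Tᵢ,Tⱼ) = Cov(Xᵢ,Xⱼ); the off-diagonal part of the true-score variance is the same as above.
True-score variance = [8.8²·0.58 + 18.9²·0.80] + 76.5072 = 330.683 + 76.5072 = 407.19.
Reliability = 407.19 / 511.157 = 0.797.

0.797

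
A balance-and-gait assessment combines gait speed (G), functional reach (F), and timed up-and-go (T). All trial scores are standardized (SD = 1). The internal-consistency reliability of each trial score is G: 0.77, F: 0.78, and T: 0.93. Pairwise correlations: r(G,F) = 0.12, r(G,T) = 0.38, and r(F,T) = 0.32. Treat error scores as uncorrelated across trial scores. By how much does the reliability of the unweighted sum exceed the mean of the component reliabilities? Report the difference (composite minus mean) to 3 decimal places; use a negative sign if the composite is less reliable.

0.061

Var(sum) = 3 + 1.64 = 4.64; true-score variance = 2.48 + 1.64 = 4.12; composite reliability = 0.8879.
Mean component reliability = 0.8267.
Difference = 0.8879 − 0.8267 = 0.061.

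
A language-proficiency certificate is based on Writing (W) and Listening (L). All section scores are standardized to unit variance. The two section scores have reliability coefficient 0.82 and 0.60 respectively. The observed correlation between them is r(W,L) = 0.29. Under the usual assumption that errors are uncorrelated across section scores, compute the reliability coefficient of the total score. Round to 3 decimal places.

Var(W+L) = 2 + 2·[0.29] = 2 + 0.58 = 2.58.
Under uncorrelated errors the observed covariances equal the true-score covariances, so only the own-variance terms attenuate.
True-score variance = [0.82 + 0.60] + 0.58 = 1.42 + 0.58 = 2.
Reliability = 2 / 2.58 = 0.775.

0.775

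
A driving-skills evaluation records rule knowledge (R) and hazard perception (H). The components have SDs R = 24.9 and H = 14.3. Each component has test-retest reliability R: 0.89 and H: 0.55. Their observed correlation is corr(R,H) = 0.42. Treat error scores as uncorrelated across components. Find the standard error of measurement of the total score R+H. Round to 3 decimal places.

12.658

Var(total) = 824.5 + 299.099 = 1123.6.
True-score variance = 664.278 + 299.099 = 963.377, so reliability = 0.8574.
Error variance = 1123.6 − 963.377 = 160.222; SEM = √160.222 = 12.658.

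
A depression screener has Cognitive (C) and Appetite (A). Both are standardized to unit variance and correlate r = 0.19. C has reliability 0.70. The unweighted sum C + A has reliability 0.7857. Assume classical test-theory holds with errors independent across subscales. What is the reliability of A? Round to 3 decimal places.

0.790

Var(C+A) = 2 + 2·0.19 = 2.380.
True-score variance = ρ_C + ρ_A + 2·0.19, so 0.7857 = (0.70 + ρ_A + 0.38) / 2.380.
ρ_A = 0.7857·2.380 − 0.70 − 0.38 = 0.790.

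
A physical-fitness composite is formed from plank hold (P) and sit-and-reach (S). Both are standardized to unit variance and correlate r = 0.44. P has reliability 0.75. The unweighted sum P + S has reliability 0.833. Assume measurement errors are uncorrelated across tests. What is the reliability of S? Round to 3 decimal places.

Var(P+S) = 2 + 2·0.44 = 2.880.
True-score variance = ρ_P + ρ_S + 2·0.44, so 0.833 = (0.75 + ρ_S + 0.88) / 2.880.
ρ_S = 0.833·2.880 − 0.75 − 0.88 = 0.769.

0.769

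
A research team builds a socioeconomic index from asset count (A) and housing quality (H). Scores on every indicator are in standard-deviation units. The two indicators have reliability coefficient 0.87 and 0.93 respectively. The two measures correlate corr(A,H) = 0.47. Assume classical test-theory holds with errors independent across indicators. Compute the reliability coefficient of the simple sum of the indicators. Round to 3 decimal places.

Var(A+H) = 2 + 2·[0.47] = 2 + 0.94 = 2.94.
Under uncorrelated errors the observed covariances equal the true-score covariances, so only the own-variance terms attenuate.
True-score variance = [0.87 + 0.93] + 0.94 = 1.8 + 0.94 = 2.74.
Reliability = 2.74 / 2.94 = 0.932.

0.932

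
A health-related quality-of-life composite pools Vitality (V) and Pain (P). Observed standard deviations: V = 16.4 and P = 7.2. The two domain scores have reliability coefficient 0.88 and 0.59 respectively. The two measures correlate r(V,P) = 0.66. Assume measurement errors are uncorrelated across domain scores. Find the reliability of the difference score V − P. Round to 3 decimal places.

Var(V−P) = 16.4² + 7.2² − 2·16.4·7.2·0.66 = 320.8 − 155.866 = 164.934.
Because errors are independent across components, Cov(Tᵢ,Tⱼ) = Cov(Xᵢ,Xⱼ); the off-diagonal part of the true-score variance is the same as above.
True-score variance = [16.4²·0.88 + 7.2²·0.59] − 155.866 = 267.27 − 155.866 = 111.405.
Reliability = 111.405 / 164.934 = 0.675.

0.675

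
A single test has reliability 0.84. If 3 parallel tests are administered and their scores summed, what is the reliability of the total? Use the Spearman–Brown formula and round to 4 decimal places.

ρ_k = kρ / (1 + (k−1)ρ) = 3·0.84 / (1 + 2·0.84) = 2.520 / 2.680 = 0.9403.

0.9403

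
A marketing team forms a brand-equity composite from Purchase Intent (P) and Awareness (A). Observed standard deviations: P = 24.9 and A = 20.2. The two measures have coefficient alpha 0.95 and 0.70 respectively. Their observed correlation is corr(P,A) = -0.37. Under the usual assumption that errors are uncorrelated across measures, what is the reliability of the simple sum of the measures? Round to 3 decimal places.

0.766

Var(P+A) = 24.9² + 20.2² + 2·[24.9·20.2·(-0.37)] = 1028.05 − 372.205 = 655.845.
With uncorrelated errors the cross-covariances are all true-score covariance, so they carry over unchanged; only the diagonal terms shrink to ρᵢσᵢ².
True-score variance = [24.9²·0.95 + 20.2²·0.70] − 372.205 = 874.637 − 372.205 = 502.432.
Reliability = 502.432 / 655.845 = 0.766.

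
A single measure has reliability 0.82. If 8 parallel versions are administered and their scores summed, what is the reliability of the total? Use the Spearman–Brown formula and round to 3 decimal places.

ρ_k = kρ / (1 + (k−1)ρ) = 8·0.82 / (1 + 7·0.82) = 6.560 / 6.740 = 0.973.

0.973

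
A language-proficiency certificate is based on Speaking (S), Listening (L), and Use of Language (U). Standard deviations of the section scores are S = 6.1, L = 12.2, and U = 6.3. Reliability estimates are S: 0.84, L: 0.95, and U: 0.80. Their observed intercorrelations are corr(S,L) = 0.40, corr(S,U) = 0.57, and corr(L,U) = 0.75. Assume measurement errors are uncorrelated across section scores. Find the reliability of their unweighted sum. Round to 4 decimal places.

Var(S+L+U) = 6.1² + 12.2² + 6.3² + 2·[6.1·12.2·0.40 + 6.1·6.3·0.57 + 12.2·6.3·0.75] = 225.74 + 218.636 = 444.376.
Because errors are independent across components, Cov(Tᵢ,Tⱼ) = Cov(Xᵢ,Xⱼ); the off-diagonal part of the true-score variance is the same as above.
True-score variance = [6.1²·0.84 + 12.2²·0.95 + 6.3²·0.80] + 218.636 = 204.406 + 218.636 = 423.043.
Reliability = 423.043 / 444.376 = 0.9520.

0.9520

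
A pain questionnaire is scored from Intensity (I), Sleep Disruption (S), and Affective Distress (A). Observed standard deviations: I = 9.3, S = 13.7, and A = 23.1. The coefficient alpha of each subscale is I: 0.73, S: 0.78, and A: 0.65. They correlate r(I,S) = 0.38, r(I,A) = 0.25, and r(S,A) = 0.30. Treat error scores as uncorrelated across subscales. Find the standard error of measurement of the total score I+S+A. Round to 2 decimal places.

Var(total) = 807.79 + 394.129 = 1201.92.
True-score variance = 556.382 + 394.129 = 950.511, so reliability = 0.7908.
Error variance = 1201.92 − 950.511 = 251.408; SEM = √251.408 = 15.86.

15.86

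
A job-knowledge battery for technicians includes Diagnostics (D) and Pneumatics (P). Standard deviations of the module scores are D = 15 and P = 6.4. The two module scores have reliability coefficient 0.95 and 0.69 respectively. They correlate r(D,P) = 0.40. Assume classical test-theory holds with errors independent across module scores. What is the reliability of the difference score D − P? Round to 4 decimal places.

Var(D−P) = 15² + 6.4² − 2·15·6.4·0.40 = 265.96 − 76.8 = 189.16.
Because errors are independent across components, Cov(Tᵢ,Tⱼ) = Cov(Xᵢ,Xⱼ); the off-diagonal part of the true-score variance is the same as above.
True-score variance = [15²·0.95 + 6.4²·0.69] − 76.8 = 242.012 − 76.8 = 165.212.
Reliability = 165.212 / 189.16 = 0.8734.

0.8734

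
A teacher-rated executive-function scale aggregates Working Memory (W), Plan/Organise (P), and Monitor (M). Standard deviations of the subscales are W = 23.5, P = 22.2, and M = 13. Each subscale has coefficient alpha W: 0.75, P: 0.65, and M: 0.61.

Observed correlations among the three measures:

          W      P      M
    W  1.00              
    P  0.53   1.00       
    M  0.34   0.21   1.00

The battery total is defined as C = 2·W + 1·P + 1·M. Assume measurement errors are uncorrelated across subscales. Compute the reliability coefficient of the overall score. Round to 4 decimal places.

Var(C) = 2²·23.5² + 22.2² + 13² + 2·[2·23.5·22.2·0.53 + 2·23.5·13·0.34 + 22.2·13·0.21] = 2870.84 + 1642.7 = 4513.54.
Under uncorrelated errors the observed covariances equal the true-score covariances, so only the own-variance terms attenuate.
True-score variance = [2²·23.5²·0.75 + 22.2²·0.65 + 13²·0.61] + 1642.7 = 2080.19 + 1642.7 = 3722.88.
Reliability = 3722.88 / 4513.54 = 0.8248.

0.8248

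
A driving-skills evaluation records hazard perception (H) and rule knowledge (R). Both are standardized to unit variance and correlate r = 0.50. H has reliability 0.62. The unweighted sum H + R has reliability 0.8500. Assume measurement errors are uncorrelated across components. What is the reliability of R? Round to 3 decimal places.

0.930

Var(H+R) = 2 + 2·0.50 = 3.000.
True-score variance = ρ_H + ρ_R + 2·0.50, so 0.8500 = (0.62 + ρ_R + 1.00) / 3.000.
ρ_R = 0.8500·3.000 − 0.62 − 1.00 = 0.930.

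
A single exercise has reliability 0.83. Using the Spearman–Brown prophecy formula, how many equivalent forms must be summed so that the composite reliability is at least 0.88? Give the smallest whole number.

2

k ≥ ρ*(1−ρ₁)/(ρ₁(1−ρ*)) = 0.88·0.17 / (0.83·0.12) = 1.502.
Smallest integer k = 2.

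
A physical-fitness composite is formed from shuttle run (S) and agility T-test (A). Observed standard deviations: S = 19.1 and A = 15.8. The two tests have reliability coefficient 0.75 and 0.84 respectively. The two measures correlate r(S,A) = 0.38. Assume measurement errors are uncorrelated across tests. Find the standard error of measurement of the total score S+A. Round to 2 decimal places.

Var(total) = 614.45 + 229.353 = 843.803.
True-score variance = 483.305 + 229.353 = 712.658, so reliability = 0.8446.
Error variance = 843.803 − 712.658 = 131.145; SEM = √131.145 = 11.45.

11.45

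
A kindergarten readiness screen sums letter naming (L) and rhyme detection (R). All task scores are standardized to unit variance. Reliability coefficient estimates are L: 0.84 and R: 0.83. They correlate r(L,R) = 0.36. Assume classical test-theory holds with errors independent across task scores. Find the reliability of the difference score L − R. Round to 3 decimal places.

Var(L−R) = 1 + 1 − 2·0.36 = 2 − 0.72 = 1.28.
Because errors are independent across components, Cov(Tᵢ,Tⱼ) = Cov(Xᵢ,Xⱼ); the off-diagonal part of the true-score variance is the same as above.
True-score variance = [0.84 + 0.83] − 0.72 = 1.67 − 0.72 = 0.95.
Reliability = 0.95 / 1.28 = 0.742.

0.742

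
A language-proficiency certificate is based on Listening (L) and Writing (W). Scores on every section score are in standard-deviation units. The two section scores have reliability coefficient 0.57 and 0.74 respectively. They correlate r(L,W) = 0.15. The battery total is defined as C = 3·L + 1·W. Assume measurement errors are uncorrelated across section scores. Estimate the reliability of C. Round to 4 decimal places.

0.6211

Var(C) = 3² + 1 + 2·[3·0.15] = 10 + 0.9 = 10.9.
Under uncorrelated errors the observed covariances equal the true-score covariances, so only the own-variance terms attenuate.
True-score variance = [3²·0.57 + 0.74] + 0.9 = 5.87 + 0.9 = 6.77.
Reliability = 6.77 / 10.9 = 0.6211.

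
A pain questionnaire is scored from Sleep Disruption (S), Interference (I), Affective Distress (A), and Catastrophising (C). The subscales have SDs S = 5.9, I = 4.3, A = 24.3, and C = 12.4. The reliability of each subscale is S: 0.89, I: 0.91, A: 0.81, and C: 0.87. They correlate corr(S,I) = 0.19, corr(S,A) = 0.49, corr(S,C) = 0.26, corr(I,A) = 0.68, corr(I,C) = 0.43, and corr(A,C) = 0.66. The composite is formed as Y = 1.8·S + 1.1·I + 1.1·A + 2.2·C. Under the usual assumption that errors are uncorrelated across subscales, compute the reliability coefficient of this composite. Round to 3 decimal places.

Var(Y) = 1.8²·5.9² + 1.1²·4.3² + 1.1²·24.3² + 2.2²·12.4² + 2·[1.98·5.9·4.3·0.19 + 1.98·5.9·24.3·0.49 + 3.96·5.9·12.4·0.26 + 1.21·4.3·24.3·0.68 + 2.42·4.3·12.4·0.43 + 2.42·24.3·12.4·0.66] = 1593.85 + 1693.39 = 3287.24.
Because errors are independent across components, Cov(Tᵢ,Tⱼ) = Cov(Xᵢ,Xⱼ); the off-diagonal part of the true-score variance is the same as above.
True-score variance = [1.8²·5.9²·0.89 + 1.1²·4.3²·0.91 + 1.1²·24.3²·0.81 + 2.2²·12.4²·0.87] + 1693.39 = 1346.93 + 1693.39 = 3040.32.
Reliability = 3040.32 / 3287.24 = 0.925.

0.925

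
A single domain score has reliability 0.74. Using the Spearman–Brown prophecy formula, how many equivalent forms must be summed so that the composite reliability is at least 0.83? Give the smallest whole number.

2

k ≥ ρ*(1−ρ₁)/(ρ₁(1−ρ*)) = 0.83·0.26 / (0.74·0.17) = 1.715.
Smallest integer k = 2.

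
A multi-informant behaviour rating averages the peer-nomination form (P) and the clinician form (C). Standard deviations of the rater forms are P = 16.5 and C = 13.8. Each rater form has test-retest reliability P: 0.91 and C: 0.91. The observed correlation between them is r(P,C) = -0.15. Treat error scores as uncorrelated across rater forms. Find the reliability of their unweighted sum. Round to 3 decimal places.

0.894

Var(P+C) = 16.5² + 13.8² + 2·[16.5·13.8·(-0.15)] = 462.69 − 68.31 = 394.38.
Because errors are independent across components, Cov(Tᵢ,Tⱼ) = Cov(Xᵢ,Xⱼ); the off-diagonal part of the true-score variance is the same as above.
True-score variance = [16.5²·0.91 + 13.8²·0.91] − 68.31 = 421.048 − 68.31 = 352.738.
Reliability = 352.738 / 394.38 = 0.894.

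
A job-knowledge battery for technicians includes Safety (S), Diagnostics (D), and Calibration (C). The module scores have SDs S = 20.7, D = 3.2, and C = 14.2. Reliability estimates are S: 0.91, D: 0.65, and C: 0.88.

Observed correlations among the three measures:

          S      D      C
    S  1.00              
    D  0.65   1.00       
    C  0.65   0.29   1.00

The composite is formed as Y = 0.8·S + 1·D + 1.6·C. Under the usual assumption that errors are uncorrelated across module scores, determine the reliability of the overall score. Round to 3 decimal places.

Var(Y) = 0.8²·20.7² + 3.2² + 1.6²·14.2² + 2·[0.8·20.7·3.2·0.65 + 1.28·20.7·14.2·0.65 + 1.6·3.2·14.2·0.29] = 800.672 + 600.174 = 1400.85.
With uncorrelated errors the cross-covariances are all true-score covariance, so they carry over unchanged; only the diagonal terms shrink to ρᵢσᵢ².
True-score variance = [0.8²·20.7²·0.91 + 3.2²·0.65 + 1.6²·14.2²·0.88] + 600.174 = 710.463 + 600.174 = 1310.64.
Reliability = 1310.64 / 1400.85 = 0.936.

0.936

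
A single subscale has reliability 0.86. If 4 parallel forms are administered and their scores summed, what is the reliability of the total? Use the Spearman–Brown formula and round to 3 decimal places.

ρ_k = kρ / (1 + (k−1)ρ) = 4·0.86 / (1 + 3·0.86) = 3.440 / 3.580 = 0.961.

0.961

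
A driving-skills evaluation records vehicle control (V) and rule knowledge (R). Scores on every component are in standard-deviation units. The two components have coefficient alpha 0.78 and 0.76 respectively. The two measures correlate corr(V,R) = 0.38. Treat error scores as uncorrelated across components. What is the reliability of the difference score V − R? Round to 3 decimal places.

Var(V−R) = 1 + 1 − 2·0.38 = 2 − 0.76 = 1.24.
Because errors are independent across components, Cov(Tᵢ,Tⱼ) = Cov(Xᵢ,Xⱼ); the off-diagonal part of the true-score variance is the same as above.
True-score variance = [0.78 + 0.76] − 0.76 = 1.54 − 0.76 = 0.78.
Reliability = 0.78 / 1.24 = 0.629.

0.629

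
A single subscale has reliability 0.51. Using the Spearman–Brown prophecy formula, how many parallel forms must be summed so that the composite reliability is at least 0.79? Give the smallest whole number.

4

k ≥ ρ*(1−ρ₁)/(ρ₁(1−ρ*)) = 0.79·0.49 / (0.51·0.21) = 3.614.
Smallest integer k = 4.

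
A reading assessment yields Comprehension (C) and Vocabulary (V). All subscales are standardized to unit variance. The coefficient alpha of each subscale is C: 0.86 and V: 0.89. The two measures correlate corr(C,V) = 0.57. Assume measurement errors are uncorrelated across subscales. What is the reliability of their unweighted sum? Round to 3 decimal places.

0.920

Var(C+V) = 2 + 2·[0.57] = 2 + 1.14 = 3.14.
Because errors are independent across components, Cov(Tᵢ,Tⱼ) = Cov(Xᵢ,Xⱼ); the off-diagonal part of the true-score variance is the same as above.
True-score variance = [0.86 + 0.89] + 1.14 = 1.75 + 1.14 = 2.89.
Reliability = 2.89 / 3.14 = 0.920.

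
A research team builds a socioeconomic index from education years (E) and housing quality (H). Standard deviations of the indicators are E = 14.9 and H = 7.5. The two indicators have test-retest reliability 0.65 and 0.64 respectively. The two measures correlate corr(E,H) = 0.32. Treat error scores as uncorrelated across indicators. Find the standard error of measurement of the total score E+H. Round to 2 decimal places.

Var(total) = 278.26 + 71.52 = 349.78.
True-score variance = 180.307 + 71.52 = 251.827, so reliability = 0.7200.
Error variance = 349.78 − 251.827 = 97.9535; SEM = √97.9535 = 9.90.

9.90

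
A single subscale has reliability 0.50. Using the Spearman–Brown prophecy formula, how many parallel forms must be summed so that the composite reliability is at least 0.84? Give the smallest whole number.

k ≥ ρ*(1−ρ₁)/(ρ₁(1−ρ*)) = 0.84·0.50 / (0.50·0.16) = 5.250.
Smallest integer k = 6.

6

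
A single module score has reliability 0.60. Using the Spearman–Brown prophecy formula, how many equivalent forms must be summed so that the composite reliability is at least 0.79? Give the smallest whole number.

k ≥ ρ*(1−ρ₁)/(ρ₁(1−ρ*)) = 0.79·0.40 / (0.60·0.21) = 2.508.
Smallest integer k = 3.

3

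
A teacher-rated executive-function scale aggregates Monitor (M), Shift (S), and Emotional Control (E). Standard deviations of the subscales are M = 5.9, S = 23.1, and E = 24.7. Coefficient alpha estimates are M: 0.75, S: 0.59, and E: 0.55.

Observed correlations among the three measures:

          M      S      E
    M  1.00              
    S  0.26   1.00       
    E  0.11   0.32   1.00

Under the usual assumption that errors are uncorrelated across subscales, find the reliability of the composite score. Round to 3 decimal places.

Var(M+S+E) = 5.9² + 23.1² + 24.7² + 2·[5.9·23.1·0.26 + 5.9·24.7·0.11 + 23.1·24.7·0.32] = 1178.51 + 468.096 = 1646.61.
Under uncorrelated errors the observed covariances equal the true-score covariances, so only the own-variance terms attenuate.
True-score variance = [5.9²·0.75 + 23.1²·0.59 + 24.7²·0.55] + 468.096 = 676.487 + 468.096 = 1144.58.
Reliability = 1144.58 / 1646.61 = 0.695.

0.695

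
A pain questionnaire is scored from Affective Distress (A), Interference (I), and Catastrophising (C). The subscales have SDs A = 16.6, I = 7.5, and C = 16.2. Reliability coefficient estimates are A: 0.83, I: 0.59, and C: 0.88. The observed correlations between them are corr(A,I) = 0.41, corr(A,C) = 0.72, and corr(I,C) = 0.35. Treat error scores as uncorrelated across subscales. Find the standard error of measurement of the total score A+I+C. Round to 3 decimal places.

10.070

Var(total) = 594.25 + 574.385 = 1168.63.
True-score variance = 492.85 + 574.385 = 1067.23, so reliability = 0.9132.
Error variance = 1168.63 − 1067.23 = 101.4; SEM = √101.4 = 10.070.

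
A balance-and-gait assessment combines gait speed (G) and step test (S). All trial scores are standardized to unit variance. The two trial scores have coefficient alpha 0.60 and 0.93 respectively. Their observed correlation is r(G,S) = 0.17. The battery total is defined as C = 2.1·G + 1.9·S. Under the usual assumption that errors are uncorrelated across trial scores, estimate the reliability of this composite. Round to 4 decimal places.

0.7849

Var(C) = 2.1² + 1.9² + 2·[3.99·0.17] = 8.02 + 1.3566 = 9.3766.
With uncorrelated errors the cross-covariances are all true-score covariance, so they carry over unchanged; only the diagonal terms shrink to ρᵢσᵢ².
True-score variance = [2.1²·0.60 + 1.9²·0.93] + 1.3566 = 6.0033 + 1.3566 = 7.3599.
Reliability = 7.3599 / 9.3766 = 0.7849.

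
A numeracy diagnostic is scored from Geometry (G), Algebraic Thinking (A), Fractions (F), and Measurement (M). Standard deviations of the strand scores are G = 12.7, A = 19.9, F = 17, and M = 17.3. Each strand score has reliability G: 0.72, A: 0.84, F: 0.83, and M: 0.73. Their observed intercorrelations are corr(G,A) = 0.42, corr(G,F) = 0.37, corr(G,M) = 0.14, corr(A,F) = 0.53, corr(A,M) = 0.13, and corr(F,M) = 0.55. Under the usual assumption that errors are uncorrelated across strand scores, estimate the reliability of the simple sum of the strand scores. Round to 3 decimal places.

Var(G+A+F+M) = 12.7² + 19.9² + 17² + 17.3² + 2·[12.7·19.9·0.42 + 12.7·17·0.37 + 12.7·17.3·0.14 + 19.9·17·0.53 + 19.9·17.3·0.13 + 17·17.3·0.55] = 1145.59 + 1205.2 = 2350.79.
With uncorrelated errors the cross-covariances are all true-score covariance, so they carry over unchanged; only the diagonal terms shrink to ρᵢσᵢ².
True-score variance = [12.7²·0.72 + 19.9²·0.84 + 17²·0.83 + 17.3²·0.73] + 1205.2 = 907.129 + 1205.2 = 2112.33.
Reliability = 2112.33 / 2350.79 = 0.899.

0.899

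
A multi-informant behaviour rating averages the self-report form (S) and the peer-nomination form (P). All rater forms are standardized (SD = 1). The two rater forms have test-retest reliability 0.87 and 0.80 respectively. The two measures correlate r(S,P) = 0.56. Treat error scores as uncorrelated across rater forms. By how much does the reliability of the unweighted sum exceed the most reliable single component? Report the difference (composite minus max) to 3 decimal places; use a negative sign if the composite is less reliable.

Var(sum) = 2 + 1.12 = 3.12; true-score variance = 1.67 + 1.12 = 2.79; composite reliability = 0.8942.
Max component reliability = 0.8700.
Difference = 0.8942 − 0.8700 = 0.024.

0.024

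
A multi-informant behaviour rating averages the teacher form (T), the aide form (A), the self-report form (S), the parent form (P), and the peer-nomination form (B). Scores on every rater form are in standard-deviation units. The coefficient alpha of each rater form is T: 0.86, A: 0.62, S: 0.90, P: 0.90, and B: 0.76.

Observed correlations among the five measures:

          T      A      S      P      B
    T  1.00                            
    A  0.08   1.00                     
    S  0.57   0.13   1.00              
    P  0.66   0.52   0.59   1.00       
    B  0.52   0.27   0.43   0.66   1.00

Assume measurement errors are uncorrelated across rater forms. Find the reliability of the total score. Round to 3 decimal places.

Var(T+A+S+P+B) = 5 + 2·[0.08 + 0.57 + 0.66 + 0.52 + 0.13 + 0.52 + 0.27 + 0.59 + 0.43 + 0.66] = 5 + 8.86 = 13.86.
With uncorrelated errors the cross-covariances are all true-score covariance, so they carry over unchanged; only the diagonal terms shrink to ρᵢσᵢ².
True-score variance = [0.86 + 0.62 + 0.90 + 0.90 + 0.76] + 8.86 = 4.04 + 8.86 = 12.9.
Reliability = 12.9 / 13.86 = 0.931.

0.931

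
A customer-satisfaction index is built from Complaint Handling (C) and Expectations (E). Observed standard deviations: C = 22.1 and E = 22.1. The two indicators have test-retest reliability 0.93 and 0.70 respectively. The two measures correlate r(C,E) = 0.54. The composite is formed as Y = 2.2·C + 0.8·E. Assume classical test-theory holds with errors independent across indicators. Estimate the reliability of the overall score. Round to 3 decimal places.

Var(Y) = 2.2²·22.1² + 0.8²·22.1² + 2·[1.76·22.1·22.1·0.54] = 2676.49 + 928.37 = 3604.86.
Because errors are independent across components, Cov(Tᵢ,Tⱼ) = Cov(Xᵢ,Xⱼ); the off-diagonal part of the true-score variance is the same as above.
True-score variance = [2.2²·22.1²·0.93 + 0.8²·22.1²·0.70] + 928.37 = 2417.24 + 928.37 = 3345.61.
Reliability = 3345.61 / 3604.86 = 0.928.

0.928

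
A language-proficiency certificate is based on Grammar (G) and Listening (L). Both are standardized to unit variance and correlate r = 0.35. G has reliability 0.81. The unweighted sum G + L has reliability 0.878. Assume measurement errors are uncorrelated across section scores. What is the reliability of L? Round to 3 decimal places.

0.861

Var(G+L) = 2 + 2·0.35 = 2.700.
True-score variance = ρ_G + ρ_L + 2·0.35, so 0.878 = (0.81 + ρ_L + 0.70) / 2.700.
ρ_L = 0.878·2.700 − 0.81 − 0.70 = 0.861.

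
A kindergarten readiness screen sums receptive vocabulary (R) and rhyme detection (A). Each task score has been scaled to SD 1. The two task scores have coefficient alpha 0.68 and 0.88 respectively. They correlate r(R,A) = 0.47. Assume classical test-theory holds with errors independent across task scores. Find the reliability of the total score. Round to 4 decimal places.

Var(R+A) = 2 + 2·[0.47] = 2 + 0.94 = 2.94.
Because errors are independent across components, Cov(Tᵢ,Tⱼ) = Cov(Xᵢ,Xⱼ); the off-diagonal part of the true-score variance is the same as above.
True-score variance = [0.68 + 0.88] + 0.94 = 1.56 + 0.94 = 2.5.
Reliability = 2.5 / 2.94 = 0.8503.

0.8503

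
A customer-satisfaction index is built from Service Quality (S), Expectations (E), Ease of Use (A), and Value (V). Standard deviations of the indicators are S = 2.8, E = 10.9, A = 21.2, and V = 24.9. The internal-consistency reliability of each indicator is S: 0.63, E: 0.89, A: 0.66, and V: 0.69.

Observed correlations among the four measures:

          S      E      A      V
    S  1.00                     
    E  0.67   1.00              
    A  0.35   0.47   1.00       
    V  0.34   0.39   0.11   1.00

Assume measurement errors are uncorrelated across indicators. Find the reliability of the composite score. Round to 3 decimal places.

Var(S+E+A+V) = 2.8² + 10.9² + 21.2² + 24.9² + 2·[2.8·10.9·0.67 + 2.8·21.2·0.35 + 2.8·24.9·0.34 + 10.9·21.2·0.47 + 10.9·24.9·0.39 + 21.2·24.9·0.11] = 1196.1 + 674.907 = 1871.01.
With uncorrelated errors the cross-covariances are all true-score covariance, so they carry over unchanged; only the diagonal terms shrink to ρᵢσᵢ².
True-score variance = [2.8²·0.63 + 10.9²·0.89 + 21.2²·0.66 + 24.9²·0.69] + 674.907 = 835.117 + 674.907 = 1510.02.
Reliability = 1510.02 / 1871.01 = 0.807.

0.807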